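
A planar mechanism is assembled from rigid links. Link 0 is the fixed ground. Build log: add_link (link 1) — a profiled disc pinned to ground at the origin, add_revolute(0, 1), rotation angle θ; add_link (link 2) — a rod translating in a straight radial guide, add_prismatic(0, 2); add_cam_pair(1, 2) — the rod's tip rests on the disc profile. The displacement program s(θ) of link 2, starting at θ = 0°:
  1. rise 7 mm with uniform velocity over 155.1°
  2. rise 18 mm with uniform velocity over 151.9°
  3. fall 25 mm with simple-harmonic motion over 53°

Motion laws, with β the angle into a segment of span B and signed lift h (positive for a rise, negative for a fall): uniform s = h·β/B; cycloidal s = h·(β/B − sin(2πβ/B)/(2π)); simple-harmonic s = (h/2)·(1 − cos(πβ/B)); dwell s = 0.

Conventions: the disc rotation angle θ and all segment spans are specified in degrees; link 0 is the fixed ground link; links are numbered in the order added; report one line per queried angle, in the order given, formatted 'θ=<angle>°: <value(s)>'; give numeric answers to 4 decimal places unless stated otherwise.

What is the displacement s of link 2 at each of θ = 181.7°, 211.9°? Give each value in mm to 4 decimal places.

seg 1 [0°–155.1°] uniform, h=7: full span → s += 7 → s = 7.0000
seg 2 [155.1°–307°] uniform, h=18: θ=181.7° here. β=26.6, B=151.9. 18·26.6/151.9 = 3.1521 → s = 10.1521
seg 2 [155.1°–307°] uniform, h=18: θ=211.9° here. β=56.8, B=151.9. 18·56.8/151.9 = 6.7307 → s = 13.7307

θ=181.7°: 10.1521
θ=211.9°: 13.7307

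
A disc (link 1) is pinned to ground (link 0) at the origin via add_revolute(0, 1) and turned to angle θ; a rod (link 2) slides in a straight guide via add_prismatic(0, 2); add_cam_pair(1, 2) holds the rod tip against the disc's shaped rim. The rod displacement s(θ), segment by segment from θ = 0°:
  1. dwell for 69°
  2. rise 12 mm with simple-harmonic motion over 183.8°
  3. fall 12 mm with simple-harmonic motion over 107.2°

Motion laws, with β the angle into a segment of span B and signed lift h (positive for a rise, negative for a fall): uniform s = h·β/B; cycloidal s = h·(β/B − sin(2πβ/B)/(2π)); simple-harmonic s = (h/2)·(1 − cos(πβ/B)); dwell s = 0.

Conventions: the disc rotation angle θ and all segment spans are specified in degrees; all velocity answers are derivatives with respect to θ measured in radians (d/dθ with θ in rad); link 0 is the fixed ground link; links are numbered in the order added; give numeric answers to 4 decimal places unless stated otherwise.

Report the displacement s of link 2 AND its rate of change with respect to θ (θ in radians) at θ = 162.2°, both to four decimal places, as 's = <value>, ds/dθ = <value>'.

segment 1 (0° to 69°, dwell): s unchanged at 0.0000
θ = 162.2° falls in segment 2 (69° to 252.8°, simple-harmonic, h = 12): β = 162.2 − 69 = 93.2°, B = 183.8°; Δs = 12/2·(1 − cos(π·0.5071)) = 6.1333; s = 0.0000 + 6.1333 = 6.1333
velocity in seg [69°–252.8°] (simple-harmonic), θ in radians: β = 93.2° = 1.6266 rad, B = 183.8° = 3.2079 rad; ds/dθ = (πh/(2B)) sin(πβ/B) = (π·12/(2·3.2079)) sin(π·0.5071) = 5.874502 mm/rad

s = 6.1333, ds/dθ = 5.8745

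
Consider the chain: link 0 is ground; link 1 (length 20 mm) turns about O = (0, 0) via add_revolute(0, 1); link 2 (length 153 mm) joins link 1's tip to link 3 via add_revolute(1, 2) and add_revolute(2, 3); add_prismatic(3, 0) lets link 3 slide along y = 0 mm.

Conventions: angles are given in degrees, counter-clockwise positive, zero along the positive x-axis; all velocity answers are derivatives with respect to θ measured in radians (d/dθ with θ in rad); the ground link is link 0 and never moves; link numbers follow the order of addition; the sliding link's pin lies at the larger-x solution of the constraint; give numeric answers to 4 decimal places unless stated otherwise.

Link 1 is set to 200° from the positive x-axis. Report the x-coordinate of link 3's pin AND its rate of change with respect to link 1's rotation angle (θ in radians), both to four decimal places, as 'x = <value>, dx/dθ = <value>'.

geometry: r = 20 mm, L = 153 mm, e = 0 mm
crank pin P = (r cos θ, r sin θ) = (-18.793852, -6.840403)
h = r sin θ − e = -6.840403 − 0 = -6.840403
x = r cos θ + √(L² − h²) = -18.793852 + 152.847011 = 134.053159
dx/dθ = −r sin θ − h·r cos θ/√(L² − h²) (θ in radians; h = -6.840403) = 5.999317

x = 134.0532, dx/dθ = 5.9993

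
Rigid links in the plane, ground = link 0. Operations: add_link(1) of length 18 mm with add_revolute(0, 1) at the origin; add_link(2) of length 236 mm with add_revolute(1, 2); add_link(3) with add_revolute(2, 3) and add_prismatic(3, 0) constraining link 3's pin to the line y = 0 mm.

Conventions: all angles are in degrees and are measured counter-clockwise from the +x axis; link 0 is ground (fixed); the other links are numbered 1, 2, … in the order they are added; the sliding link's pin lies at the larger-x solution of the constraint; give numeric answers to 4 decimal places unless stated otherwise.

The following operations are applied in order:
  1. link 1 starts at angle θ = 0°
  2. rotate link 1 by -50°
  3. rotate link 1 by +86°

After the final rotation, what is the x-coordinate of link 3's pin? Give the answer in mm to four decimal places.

geometry: r = 18 mm, L = 236 mm, e = 0 mm; θ starts at 0°
rotate link 1 by -50°: θ ← 0° -50° = -50°
rotate link 1 by +86°: θ ← -50° +86° = 36°
crank pin P = (r cos θ, r sin θ) = (14.562306, 10.580135)
h = r sin θ − e = 10.580135 − 0 = 10.580135
x = r cos θ + √(L² − h²) = 14.562306 + 235.762721 = 250.325027

250.3250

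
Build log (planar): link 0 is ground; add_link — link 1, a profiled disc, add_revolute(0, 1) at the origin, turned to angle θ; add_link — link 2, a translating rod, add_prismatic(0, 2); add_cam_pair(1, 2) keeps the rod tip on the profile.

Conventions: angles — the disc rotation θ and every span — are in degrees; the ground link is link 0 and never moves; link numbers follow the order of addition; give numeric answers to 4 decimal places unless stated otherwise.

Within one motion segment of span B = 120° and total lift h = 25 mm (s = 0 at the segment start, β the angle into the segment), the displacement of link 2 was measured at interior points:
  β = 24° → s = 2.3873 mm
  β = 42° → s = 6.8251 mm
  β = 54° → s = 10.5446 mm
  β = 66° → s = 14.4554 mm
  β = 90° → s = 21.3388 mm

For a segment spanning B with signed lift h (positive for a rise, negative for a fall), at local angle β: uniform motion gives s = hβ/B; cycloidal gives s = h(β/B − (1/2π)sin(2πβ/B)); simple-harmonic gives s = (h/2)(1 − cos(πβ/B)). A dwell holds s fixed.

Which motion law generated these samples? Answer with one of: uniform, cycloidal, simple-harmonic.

candidates at β/B = r: uniform s = h·r (linear in β); cycloidal s = h·(r − sin(2πr)/(2π)); simple-harmonic s = (h/2)(1 − cos(πr))
β=24°: printed 2.3873 | uniform 5.0000, cycloidal 1.2159, simple-harmonic 2.3873
β=42°: printed 6.8251 | uniform 8.7500, cycloidal 5.5310, simple-harmonic 6.8251
β=54°: printed 10.5446 | uniform 11.2500, cycloidal 10.0205, simple-harmonic 10.5446
β=66°: printed 14.4554 | uniform 13.7500, cycloidal 14.9795, simple-harmonic 14.4554
β=90°: printed 21.3388 | uniform 18.7500, cycloidal 22.7289, simple-harmonic 21.3388
only one law matches every sample → simple-harmonic

simple-harmonic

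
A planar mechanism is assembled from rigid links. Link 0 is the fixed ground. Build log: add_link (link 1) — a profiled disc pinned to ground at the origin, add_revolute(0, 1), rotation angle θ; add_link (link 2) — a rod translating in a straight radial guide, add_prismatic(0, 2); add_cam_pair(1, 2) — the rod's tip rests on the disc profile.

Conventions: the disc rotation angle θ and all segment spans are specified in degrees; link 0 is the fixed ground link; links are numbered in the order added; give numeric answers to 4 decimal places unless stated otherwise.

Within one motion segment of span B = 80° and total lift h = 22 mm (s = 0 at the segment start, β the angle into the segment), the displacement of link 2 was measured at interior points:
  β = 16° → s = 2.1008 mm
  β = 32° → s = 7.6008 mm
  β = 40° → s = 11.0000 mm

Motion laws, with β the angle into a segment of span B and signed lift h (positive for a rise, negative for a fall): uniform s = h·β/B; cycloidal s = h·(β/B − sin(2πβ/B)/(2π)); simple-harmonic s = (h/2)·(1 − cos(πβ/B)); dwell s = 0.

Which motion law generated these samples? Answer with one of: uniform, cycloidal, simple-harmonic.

candidates at β/B = r: uniform s = h·r (linear in β); cycloidal s = h·(r − sin(2πr)/(2π)); simple-harmonic s = (h/2)(1 − cos(πr))
β=16°: printed 2.1008 | uniform 4.4000, cycloidal 1.0700, simple-harmonic 2.1008
β=32°: printed 7.6008 | uniform 8.8000, cycloidal 6.7419, simple-harmonic 7.6008
β=40°: printed 11.0000 | uniform 11.0000, cycloidal 11.0000, simple-harmonic 11.0000
only one law matches every sample → simple-harmonic

simple-harmonic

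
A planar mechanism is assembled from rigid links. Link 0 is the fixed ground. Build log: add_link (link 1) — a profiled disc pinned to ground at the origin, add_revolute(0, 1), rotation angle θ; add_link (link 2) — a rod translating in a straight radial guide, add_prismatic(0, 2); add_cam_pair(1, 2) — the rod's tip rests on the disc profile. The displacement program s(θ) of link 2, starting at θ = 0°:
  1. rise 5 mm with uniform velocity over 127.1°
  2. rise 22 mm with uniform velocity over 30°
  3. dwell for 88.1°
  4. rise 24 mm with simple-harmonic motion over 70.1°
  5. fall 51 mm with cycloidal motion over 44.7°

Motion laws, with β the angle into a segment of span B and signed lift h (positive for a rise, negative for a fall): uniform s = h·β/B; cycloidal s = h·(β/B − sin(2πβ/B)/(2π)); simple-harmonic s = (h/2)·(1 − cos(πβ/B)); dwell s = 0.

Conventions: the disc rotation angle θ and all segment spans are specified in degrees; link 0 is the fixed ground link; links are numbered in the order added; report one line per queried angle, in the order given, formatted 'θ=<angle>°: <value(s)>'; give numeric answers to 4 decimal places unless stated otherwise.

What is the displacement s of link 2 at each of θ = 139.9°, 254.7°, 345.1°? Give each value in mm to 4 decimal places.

seg 1 [0°–127.1°] uniform, h=5: full span → s += 5 → s = 5.0000
seg 2 [127.1°–157.1°] uniform, h=22: θ=139.9° here. β=12.8, B=30. 22·12.8/30 = 9.3867 → s = 14.3867
seg 2 [127.1°–157.1°] uniform, h=22: full span → s += 22 → s = 27.0000
seg 3 [157.1°–245.2°] dwell: s stays 27.0000
seg 4 [245.2°–315.3°] simple-harmonic, h=24: θ=254.7° here. β=9.5, B=70.1. 24/2·(1 − cos(π·0.1355)) = 1.0713 → s = 28.0713
seg 4 [245.2°–315.3°] simple-harmonic, h=24: full span → s += 24 → s = 51.0000
seg 5 [315.3°–360°] cycloidal, h=-51: θ=345.1° here. β=29.8, B=44.7. -51·(0.6667 − sin(2π·0.6667)/(2π)) = -41.0294 → s = 9.9706

θ=139.9°: 14.3867
θ=254.7°: 28.0713
θ=345.1°: 9.9706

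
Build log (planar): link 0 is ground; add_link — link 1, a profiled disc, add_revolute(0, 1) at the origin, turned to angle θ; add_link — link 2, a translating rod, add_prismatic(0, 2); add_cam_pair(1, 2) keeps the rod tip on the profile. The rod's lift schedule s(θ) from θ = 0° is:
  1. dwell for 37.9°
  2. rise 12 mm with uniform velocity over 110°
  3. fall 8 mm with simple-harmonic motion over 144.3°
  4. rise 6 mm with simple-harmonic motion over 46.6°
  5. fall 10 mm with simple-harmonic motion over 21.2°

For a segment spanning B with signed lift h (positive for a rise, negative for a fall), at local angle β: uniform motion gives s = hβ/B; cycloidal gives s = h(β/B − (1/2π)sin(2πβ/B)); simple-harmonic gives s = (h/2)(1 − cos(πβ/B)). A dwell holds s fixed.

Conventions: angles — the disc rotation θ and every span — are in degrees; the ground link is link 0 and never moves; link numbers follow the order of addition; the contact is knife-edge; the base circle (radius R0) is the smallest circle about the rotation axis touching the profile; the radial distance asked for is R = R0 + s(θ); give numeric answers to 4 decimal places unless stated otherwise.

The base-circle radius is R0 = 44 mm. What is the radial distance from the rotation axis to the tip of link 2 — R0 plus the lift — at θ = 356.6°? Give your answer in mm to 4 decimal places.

seg 1 [0°–37.9°] dwell: s stays 0.0000
seg 2 [37.9°–147.9°] uniform, h=12: full span → s += 12 → s = 12.0000
seg 3 [147.9°–292.2°] simple-harmonic, h=-8: full span → s += -8 → s = 4.0000
seg 4 [292.2°–338.8°] simple-harmonic, h=6: full span → s += 6 → s = 10.0000
seg 5 [338.8°–360°] simple-harmonic, h=-10: θ=356.6° here. β=17.8, B=21.2. -10/2·(1 − cos(π·0.8396)) = -9.3787 → s = 0.6213
R = R0 + s = 44 + 0.6213 = 44.6213

44.6213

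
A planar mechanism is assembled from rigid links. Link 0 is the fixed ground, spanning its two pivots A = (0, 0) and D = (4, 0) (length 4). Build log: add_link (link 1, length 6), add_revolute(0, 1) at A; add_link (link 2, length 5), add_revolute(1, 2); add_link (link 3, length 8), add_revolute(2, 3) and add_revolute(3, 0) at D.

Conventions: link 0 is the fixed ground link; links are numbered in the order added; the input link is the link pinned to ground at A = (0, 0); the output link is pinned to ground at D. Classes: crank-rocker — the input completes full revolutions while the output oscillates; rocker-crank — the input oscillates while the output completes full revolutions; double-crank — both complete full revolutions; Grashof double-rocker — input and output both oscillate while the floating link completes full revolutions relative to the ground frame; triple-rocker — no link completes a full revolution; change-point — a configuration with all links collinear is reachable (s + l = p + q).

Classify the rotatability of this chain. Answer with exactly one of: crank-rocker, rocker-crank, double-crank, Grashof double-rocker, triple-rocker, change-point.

lengths: ground=4, input=6, coupler=5, output=8
sorted: s=4 (shortest), l=8 (longest), p+q=11
s + l = 12 vs p + q = 11
s + l > p + q → non-Grashof → no link fully rotates → triple-rocker

triple-rocker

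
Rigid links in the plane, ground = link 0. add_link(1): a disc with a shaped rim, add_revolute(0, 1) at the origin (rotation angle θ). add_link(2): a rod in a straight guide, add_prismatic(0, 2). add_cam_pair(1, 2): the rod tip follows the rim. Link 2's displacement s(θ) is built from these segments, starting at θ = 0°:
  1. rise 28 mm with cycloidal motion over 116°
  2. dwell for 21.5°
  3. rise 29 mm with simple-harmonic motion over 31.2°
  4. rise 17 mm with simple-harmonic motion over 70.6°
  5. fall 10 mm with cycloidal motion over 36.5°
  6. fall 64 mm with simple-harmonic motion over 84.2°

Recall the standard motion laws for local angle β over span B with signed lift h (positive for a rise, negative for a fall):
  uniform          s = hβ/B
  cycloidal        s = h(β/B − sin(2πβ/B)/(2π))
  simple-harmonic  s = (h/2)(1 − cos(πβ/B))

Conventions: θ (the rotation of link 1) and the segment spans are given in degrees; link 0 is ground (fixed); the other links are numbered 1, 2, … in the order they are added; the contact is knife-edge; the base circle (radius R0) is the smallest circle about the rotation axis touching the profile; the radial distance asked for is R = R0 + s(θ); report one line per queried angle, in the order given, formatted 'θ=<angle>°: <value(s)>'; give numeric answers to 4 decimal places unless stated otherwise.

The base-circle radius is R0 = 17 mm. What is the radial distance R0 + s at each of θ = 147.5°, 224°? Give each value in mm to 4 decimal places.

segment 1 (0° to 116°, cycloidal, h = 28) is passed completely: s = 0.0000 + (28) = 28.0000
segment 2 (116° to 137.5°, dwell): s unchanged at 28.0000
θ = 147.5° falls in segment 3 (137.5° to 168.7°, simple-harmonic, h = 29): β = 147.5 − 137.5 = 10°, B = 31.2°; Δs = 29/2·(1 − cos(π·0.3205)) = 6.7502; s = 28.0000 + 6.7502 = 34.7502
segment 3 (137.5° to 168.7°, simple-harmonic, h = 29) is passed completely: s = 28.0000 + (29) = 57.0000
θ = 224° falls in segment 4 (168.7° to 239.3°, simple-harmonic, h = 17): β = 224 − 168.7 = 55.3°, B = 70.6°; Δs = 17/2·(1 − cos(π·0.7833)) = 15.1049; s = 57.0000 + 15.1049 = 72.1049
θ=147.5°: R = R0 + s = 17 + 34.7502 = 51.7502
θ=224°: R = R0 + s = 17 + 72.1049 = 89.1049

θ=147.5°: 51.7502
θ=224°: 89.1049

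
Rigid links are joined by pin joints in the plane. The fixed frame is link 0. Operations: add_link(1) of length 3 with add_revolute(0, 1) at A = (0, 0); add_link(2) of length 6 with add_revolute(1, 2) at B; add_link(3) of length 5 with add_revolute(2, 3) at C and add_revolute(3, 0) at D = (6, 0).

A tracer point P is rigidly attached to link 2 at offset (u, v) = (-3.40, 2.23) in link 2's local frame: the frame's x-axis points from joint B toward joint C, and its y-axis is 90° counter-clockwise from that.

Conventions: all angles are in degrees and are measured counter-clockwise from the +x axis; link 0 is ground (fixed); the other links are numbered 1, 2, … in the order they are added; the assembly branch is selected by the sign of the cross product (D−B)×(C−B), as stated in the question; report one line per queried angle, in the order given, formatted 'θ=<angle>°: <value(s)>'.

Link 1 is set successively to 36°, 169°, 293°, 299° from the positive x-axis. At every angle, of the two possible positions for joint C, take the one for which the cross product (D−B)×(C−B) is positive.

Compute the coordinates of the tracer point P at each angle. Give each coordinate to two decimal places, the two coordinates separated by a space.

A=(0,0), D=(6.00,0)
θ=36°: B = A + 3.00·(cos36°, sin36°) = (2.4271, 1.7634)
θ=36°: |BD| = 3.9844
θ=36°: circle(B,6.00) ∩ circle(D,5.00): a=3.3726, h=4.9624
θ=36°:   candidates: C₊=(7.6476,4.7208) cross=19.772; C₋=(3.2552,-4.1792) cross=-19.772
θ=36°:   branch + wants cross > 0 → take C=(7.6476,4.7208) (cross=19.772)
θ=36°: ex = (C−B)/|BC| = (0.8701,0.4929); ey = (-0.4929,0.8701)
θ=36°: P = B + -3.40·ex + 2.23·ey = (-1.6304,2.0278)
θ=169°: B = A + 3.00·(cos169°, sin169°) = (-2.9449, 0.5724)
θ=169°: |BD| = 8.9632
θ=169°: circle(B,6.00) ∩ circle(D,5.00): a=5.0952, h=3.1684
θ=169°:   candidates: C₊=(2.3423,3.4090) cross=28.399; C₋=(1.9376,-2.9149) cross=-28.399
θ=169°:   branch + wants cross > 0 → take C=(2.3423,3.4090) (cross=28.399)
θ=169°: ex = (C−B)/|BC| = (0.8812,0.4728); ey = (-0.4728,0.8812)
θ=169°: P = B + -3.40·ex + 2.23·ey = (-6.9952,0.9301)
θ=293°: B = A + 3.00·(cos293°, sin293°) = (1.1722, -2.7615)
θ=293°: |BD| = 5.5618
θ=293°: circle(B,6.00) ∩ circle(D,5.00): a=3.7698, h=4.6678
θ=293°:   candidates: C₊=(2.1268,3.1621) cross=25.962; C₋=(6.7621,-4.9416) cross=-25.962
θ=293°:   branch + wants cross > 0 → take C=(2.1268,3.1621) (cross=25.962)
θ=293°: ex = (C−B)/|BC| = (0.1591,0.9873); ey = (-0.9873,0.1591)
θ=293°: P = B + -3.40·ex + 2.23·ey = (-1.5704,-5.7634)
θ=299°: B = A + 3.00·(cos299°, sin299°) = (1.4544, -2.6239)
θ=299°: |BD| = 5.2485
θ=299°: circle(B,6.00) ∩ circle(D,5.00): a=3.6722, h=4.7450
θ=299°:   candidates: C₊=(2.2626,3.3215) cross=24.904; C₋=(7.0069,-4.8976) cross=-24.904
θ=299°:   branch + wants cross > 0 → take C=(2.2626,3.3215) (cross=24.904)
θ=299°: ex = (C−B)/|BC| = (0.1347,0.9909); ey = (-0.9909,0.1347)
θ=299°: P = B + -3.40·ex + 2.23·ey = (-1.2132,-5.6925)

θ=36°: -1.63 2.03
θ=169°: -7.00 0.93
θ=293°: -1.57 -5.76
θ=299°: -1.21 -5.69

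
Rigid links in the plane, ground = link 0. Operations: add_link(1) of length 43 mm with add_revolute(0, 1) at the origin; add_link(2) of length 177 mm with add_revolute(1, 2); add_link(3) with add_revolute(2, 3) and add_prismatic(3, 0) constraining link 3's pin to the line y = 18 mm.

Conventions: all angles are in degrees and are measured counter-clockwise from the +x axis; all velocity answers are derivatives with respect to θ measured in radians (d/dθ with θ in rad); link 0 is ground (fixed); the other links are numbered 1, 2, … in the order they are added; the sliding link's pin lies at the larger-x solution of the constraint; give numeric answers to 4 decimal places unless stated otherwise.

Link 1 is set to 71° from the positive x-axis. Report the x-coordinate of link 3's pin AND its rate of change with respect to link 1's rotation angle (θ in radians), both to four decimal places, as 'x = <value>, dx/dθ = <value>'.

geometry: r = 43 mm, L = 177 mm, e = 18 mm
crank pin P = (r cos θ, r sin θ) = (13.999431, 40.657299)
h = r sin θ − e = 40.657299 − 18 = 22.657299
x = r cos θ + √(L² − h²) = 13.999431 + 175.543860 = 189.543291
dx/dθ = −r sin θ − h·r cos θ/√(L² − h²) (θ in radians; h = 22.657299) = -42.464194

x = 189.5433, dx/dθ = -42.4642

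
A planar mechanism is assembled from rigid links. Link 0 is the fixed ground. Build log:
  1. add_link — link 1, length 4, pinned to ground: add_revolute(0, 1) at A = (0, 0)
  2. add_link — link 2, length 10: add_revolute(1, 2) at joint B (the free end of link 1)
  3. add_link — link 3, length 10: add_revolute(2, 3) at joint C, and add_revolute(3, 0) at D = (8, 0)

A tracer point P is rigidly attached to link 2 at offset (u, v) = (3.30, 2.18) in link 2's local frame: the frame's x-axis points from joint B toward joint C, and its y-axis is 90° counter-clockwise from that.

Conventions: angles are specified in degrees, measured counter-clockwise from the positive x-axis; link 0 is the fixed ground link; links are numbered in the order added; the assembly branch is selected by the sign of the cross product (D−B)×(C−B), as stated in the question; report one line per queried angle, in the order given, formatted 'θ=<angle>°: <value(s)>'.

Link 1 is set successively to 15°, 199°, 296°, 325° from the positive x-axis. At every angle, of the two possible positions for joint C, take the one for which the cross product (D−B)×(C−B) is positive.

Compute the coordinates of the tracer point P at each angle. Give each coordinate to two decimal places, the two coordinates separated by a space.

A=(0,0), D=(8.00,0)
θ=15°: B = A + 4.00·(cos15°, sin15°) = (3.8637, 1.0353)
θ=15°: |BD| = 4.2639
θ=15°: circle(B,10.00) ∩ circle(D,10.00): a=2.1319, h=9.7701
θ=15°:   candidates: C₊=(8.3040,9.9954) cross=41.659; C₋=(3.5597,-8.9601) cross=-41.659
θ=15°:   branch + wants cross > 0 → take C=(8.3040,9.9954) (cross=41.659)
θ=15°: ex = (C−B)/|BC| = (0.4440,0.8960); ey = (-0.8960,0.4440)
θ=15°: P = B + 3.30·ex + 2.18·ey = (3.3757,4.9601)
θ=199°: B = A + 4.00·(cos199°, sin199°) = (-3.7821, -1.3023)
θ=199°: |BD| = 11.8538
θ=199°: circle(B,10.00) ∩ circle(D,10.00): a=5.9269, h=8.0543
θ=199°:   candidates: C₊=(1.2241,7.3544) cross=95.474; C₋=(2.9938,-8.6567) cross=-95.474
θ=199°:   branch + wants cross > 0 → take C=(1.2241,7.3544) (cross=95.474)
θ=199°: ex = (C−B)/|BC| = (0.5006,0.8657); ey = (-0.8657,0.5006)
θ=199°: P = B + 3.30·ex + 2.18·ey = (-4.0172,2.6458)
θ=296°: B = A + 4.00·(cos296°, sin296°) = (1.7535, -3.5952)
θ=296°: |BD| = 7.2072
θ=296°: circle(B,10.00) ∩ circle(D,10.00): a=3.6036, h=9.3281
θ=296°:   candidates: C₊=(0.2236,6.2871) cross=67.230; C₋=(9.5299,-9.8823) cross=-67.230
θ=296°:   branch + wants cross > 0 → take C=(0.2236,6.2871) (cross=67.230)
θ=296°: ex = (C−B)/|BC| = (-0.1530,0.9882); ey = (-0.9882,-0.1530)
θ=296°: P = B + 3.30·ex + 2.18·ey = (-0.9057,-0.6675)
θ=325°: B = A + 4.00·(cos325°, sin325°) = (3.2766, -2.2943)
θ=325°: |BD| = 5.2511
θ=325°: circle(B,10.00) ∩ circle(D,10.00): a=2.6256, h=9.6492
θ=325°:   candidates: C₊=(1.4224,7.5323) cross=50.669; C₋=(9.8542,-9.8266) cross=-50.669
θ=325°:   branch + wants cross > 0 → take C=(1.4224,7.5323) (cross=50.669)
θ=325°: ex = (C−B)/|BC| = (-0.1854,0.9827); ey = (-0.9827,-0.1854)
θ=325°: P = B + 3.30·ex + 2.18·ey = (0.5225,0.5443)

θ=15°: 3.38 4.96
θ=199°: -4.02 2.65
θ=296°: -0.91 -0.67
θ=325°: 0.52 0.54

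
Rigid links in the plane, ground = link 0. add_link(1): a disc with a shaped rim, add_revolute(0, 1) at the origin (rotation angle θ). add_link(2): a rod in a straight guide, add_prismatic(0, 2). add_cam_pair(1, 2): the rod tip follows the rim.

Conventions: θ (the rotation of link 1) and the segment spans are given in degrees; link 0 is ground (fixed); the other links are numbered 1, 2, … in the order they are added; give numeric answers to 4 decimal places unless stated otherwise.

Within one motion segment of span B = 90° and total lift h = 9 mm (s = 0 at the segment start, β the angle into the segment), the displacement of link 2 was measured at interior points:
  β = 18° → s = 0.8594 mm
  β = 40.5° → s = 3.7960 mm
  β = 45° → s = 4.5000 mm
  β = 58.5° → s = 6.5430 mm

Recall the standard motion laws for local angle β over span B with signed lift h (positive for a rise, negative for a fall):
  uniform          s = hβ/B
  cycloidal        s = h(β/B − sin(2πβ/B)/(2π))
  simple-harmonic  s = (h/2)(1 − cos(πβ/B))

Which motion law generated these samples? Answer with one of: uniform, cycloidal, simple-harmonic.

candidates at β/B = r: uniform s = h·r (linear in β); cycloidal s = h·(r − sin(2πr)/(2π)); simple-harmonic s = (h/2)(1 − cos(πr))
β=18°: printed 0.8594 | uniform 1.8000, cycloidal 0.4377, simple-harmonic 0.8594
β=40.5°: printed 3.7960 | uniform 4.0500, cycloidal 3.6074, simple-harmonic 3.7960
β=45°: printed 4.5000 | uniform 4.5000, cycloidal 4.5000, simple-harmonic 4.5000
β=58.5°: printed 6.5430 | uniform 5.8500, cycloidal 7.0088, simple-harmonic 6.5430
only one law matches every sample → simple-harmonic

simple-harmonic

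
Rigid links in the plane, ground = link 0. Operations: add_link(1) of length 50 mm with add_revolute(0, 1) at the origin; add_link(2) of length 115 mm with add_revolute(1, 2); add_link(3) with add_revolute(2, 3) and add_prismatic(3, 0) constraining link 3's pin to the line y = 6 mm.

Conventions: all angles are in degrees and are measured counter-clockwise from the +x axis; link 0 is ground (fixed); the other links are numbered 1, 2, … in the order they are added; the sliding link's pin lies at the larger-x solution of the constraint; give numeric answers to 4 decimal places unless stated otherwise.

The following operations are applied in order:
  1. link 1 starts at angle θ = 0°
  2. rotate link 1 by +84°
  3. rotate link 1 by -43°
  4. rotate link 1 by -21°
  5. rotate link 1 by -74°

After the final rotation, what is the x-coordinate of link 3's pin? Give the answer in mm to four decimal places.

geometry: r = 50 mm, L = 115 mm, e = 6 mm; θ starts at 0°
rotate link 1 by +84°: θ ← 0° +84° = 84°
rotate link 1 by -43°: θ ← 84° -43° = 41°
rotate link 1 by -21°: θ ← 41° -21° = 20°
rotate link 1 by -74°: θ ← 20° -74° = -54°
crank pin P = (r cos θ, r sin θ) = (29.389263, -40.450850)
h = r sin θ − e = -40.450850 − 6 = -46.450850
x = r cos θ + √(L² − h²) = 29.389263 + 105.201324 = 134.590587

134.5906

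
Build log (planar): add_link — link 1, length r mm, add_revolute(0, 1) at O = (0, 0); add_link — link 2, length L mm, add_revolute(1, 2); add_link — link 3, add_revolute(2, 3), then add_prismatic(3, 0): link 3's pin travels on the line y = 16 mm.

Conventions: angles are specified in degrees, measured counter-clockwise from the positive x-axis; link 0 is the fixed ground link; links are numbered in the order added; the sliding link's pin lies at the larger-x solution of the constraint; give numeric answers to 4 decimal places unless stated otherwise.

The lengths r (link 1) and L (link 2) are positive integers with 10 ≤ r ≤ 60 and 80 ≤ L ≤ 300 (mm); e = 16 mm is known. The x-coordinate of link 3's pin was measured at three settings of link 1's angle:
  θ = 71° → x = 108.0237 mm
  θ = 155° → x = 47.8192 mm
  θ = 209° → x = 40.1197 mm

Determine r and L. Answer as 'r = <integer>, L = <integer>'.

constraint per measurement: (x − r cos θ)² + (r sin θ − e)² = L²
subtracting the θ₁ and θ₂ equations cancels the r² and L² terms:
r = (x₁² − x₂²) / (2[(x₁cos θ₁ + e sin θ₁) − (x₂cos θ₂ + e sin θ₂)]) = 54.0001 → r = 54
L² = (x₁ − r cos θ₁)² + (r sin θ₁ − e)² = 9409.0034 → L = 97.0000 → L = 97
check at θ₃=209°: x = 40.1197 (printed 40.1197) ✓

r = 54, L = 97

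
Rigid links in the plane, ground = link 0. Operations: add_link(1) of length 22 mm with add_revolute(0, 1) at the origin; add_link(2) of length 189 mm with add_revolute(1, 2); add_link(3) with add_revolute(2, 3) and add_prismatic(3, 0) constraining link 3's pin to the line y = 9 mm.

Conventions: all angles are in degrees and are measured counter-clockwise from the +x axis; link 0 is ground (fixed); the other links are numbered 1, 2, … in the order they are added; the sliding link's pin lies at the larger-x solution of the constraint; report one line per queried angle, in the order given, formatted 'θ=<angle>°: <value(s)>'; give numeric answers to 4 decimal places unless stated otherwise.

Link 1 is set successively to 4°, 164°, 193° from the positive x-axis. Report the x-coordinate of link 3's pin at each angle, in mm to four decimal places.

geometry: r = 22 mm, L = 189 mm, e = 9 mm
θ=4°: crank pin P = (r cos θ, r sin θ) = (21.946409, 1.534642)
θ=4°: h = r sin θ − e = 1.534642 − 9 = -7.465358
θ=4°: x = r cos θ + √(L² − h²) = 21.946409 + 188.852504 = 210.798914
θ=164°: crank pin P = (r cos θ, r sin θ) = (-21.147757, 6.064022)
θ=164°: h = r sin θ − e = 6.064022 − 9 = -2.935978
θ=164°: x = r cos θ + √(L² − h²) = -21.147757 + 188.977194 = 167.829437
θ=193°: crank pin P = (r cos θ, r sin θ) = (-21.436141, -4.948923)
θ=193°: h = r sin θ − e = -4.948923 − 9 = -13.948923
θ=193°: x = r cos θ + √(L² − h²) = -21.436141 + 188.484555 = 167.048414

θ=4°: 210.7989
θ=164°: 167.8294
θ=193°: 167.0484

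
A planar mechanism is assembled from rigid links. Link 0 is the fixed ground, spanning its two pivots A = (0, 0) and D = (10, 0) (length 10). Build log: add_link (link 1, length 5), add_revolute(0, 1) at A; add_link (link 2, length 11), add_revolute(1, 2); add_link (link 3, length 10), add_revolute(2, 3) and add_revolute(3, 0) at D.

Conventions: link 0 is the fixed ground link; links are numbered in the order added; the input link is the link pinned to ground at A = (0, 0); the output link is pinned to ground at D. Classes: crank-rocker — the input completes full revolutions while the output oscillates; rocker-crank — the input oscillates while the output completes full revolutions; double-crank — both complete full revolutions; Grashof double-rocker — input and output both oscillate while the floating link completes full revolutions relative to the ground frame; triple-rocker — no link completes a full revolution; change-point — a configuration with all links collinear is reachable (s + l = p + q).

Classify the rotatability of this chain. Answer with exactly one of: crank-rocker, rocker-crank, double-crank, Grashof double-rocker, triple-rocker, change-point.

lengths: ground=10, input=5, coupler=11, output=10
sorted: s=5 (shortest), l=11 (longest), p+q=20
s + l = 16 vs p + q = 20
s + l < p + q (Grashof) with shortest = input link → crank-rocker

crank-rocker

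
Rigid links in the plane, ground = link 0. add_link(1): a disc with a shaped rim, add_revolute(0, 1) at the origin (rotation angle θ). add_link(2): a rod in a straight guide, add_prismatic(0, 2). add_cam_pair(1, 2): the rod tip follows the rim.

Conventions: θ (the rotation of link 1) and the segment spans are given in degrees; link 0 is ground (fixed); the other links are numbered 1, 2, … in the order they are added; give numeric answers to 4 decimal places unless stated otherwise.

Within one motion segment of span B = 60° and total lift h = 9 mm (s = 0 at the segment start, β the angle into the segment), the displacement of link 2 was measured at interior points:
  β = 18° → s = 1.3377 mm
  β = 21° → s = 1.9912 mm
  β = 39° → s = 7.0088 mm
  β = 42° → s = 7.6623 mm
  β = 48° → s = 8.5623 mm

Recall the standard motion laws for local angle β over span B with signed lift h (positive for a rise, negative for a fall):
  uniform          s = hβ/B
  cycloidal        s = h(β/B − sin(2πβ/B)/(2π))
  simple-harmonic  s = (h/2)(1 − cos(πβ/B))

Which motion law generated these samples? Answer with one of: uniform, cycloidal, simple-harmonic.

candidates at β/B = r: uniform s = h·r (linear in β); cycloidal s = h·(r − sin(2πr)/(2π)); simple-harmonic s = (h/2)(1 − cos(πr))
β=18°: printed 1.3377 | uniform 2.7000, cycloidal 1.3377, simple-harmonic 1.8550
β=21°: printed 1.9912 | uniform 3.1500, cycloidal 1.9912, simple-harmonic 2.4570
β=39°: printed 7.0088 | uniform 5.8500, cycloidal 7.0088, simple-harmonic 6.5430
β=42°: printed 7.6623 | uniform 6.3000, cycloidal 7.6623, simple-harmonic 7.1450
β=48°: printed 8.5623 | uniform 7.2000, cycloidal 8.5623, simple-harmonic 8.1406
only one law matches every sample → cycloidal

cycloidal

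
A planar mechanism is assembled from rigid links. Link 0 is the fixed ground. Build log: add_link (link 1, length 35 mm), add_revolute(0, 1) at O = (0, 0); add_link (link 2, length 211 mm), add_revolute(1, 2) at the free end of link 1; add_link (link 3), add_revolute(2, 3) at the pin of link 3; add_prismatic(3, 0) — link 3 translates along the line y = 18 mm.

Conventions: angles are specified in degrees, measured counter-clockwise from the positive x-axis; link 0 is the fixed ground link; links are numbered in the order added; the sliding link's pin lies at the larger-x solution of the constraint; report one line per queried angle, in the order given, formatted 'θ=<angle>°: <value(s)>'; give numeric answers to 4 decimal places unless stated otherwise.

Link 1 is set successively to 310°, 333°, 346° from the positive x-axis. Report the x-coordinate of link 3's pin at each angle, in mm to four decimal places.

geometry: r = 35 mm, L = 211 mm, e = 18 mm
θ=310°: crank pin P = (r cos θ, r sin θ) = (22.497566, -26.811556)
θ=310°: h = r sin θ − e = -26.811556 − 18 = -44.811556
θ=310°: x = r cos θ + √(L² − h²) = 22.497566 + 206.186625 = 228.684192
θ=333°: crank pin P = (r cos θ, r sin θ) = (31.185228, -15.889667)
θ=333°: h = r sin θ − e = -15.889667 − 18 = -33.889667
θ=333°: x = r cos θ + √(L² − h²) = 31.185228 + 208.260631 = 239.445859
θ=346°: crank pin P = (r cos θ, r sin θ) = (33.960350, -8.467266)
θ=346°: h = r sin θ − e = -8.467266 − 18 = -26.467266
θ=346°: x = r cos θ + √(L² − h²) = 33.960350 + 209.333427 = 243.293778

θ=310°: 228.6842
θ=333°: 239.4459
θ=346°: 243.2938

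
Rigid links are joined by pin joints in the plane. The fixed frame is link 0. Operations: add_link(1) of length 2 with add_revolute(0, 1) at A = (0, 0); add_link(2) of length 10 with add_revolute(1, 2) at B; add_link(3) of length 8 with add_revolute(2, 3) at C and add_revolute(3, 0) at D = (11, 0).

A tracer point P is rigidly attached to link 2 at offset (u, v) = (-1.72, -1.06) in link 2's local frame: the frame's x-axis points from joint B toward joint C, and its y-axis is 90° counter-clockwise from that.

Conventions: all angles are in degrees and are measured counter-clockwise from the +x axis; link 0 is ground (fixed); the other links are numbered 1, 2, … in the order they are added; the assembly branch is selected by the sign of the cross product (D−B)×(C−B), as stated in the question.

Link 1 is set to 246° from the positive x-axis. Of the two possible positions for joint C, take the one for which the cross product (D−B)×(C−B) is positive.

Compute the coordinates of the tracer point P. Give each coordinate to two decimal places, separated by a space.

A=(0,0), D=(11.00,0)
B = A + 2.00·(cos246°, sin246°) = (-0.8135, -1.8271)
|BD| = 11.9539
circle(B,10.00) ∩ circle(D,8.00): a=7.4827, h=6.6339
  candidates: C₊=(5.5674,5.8726) cross=79.301; C₋=(7.5953,-7.2393) cross=-79.301
  branch + wants cross > 0 → take C=(5.5674,5.8726) (cross=79.301)
ex = (C−B)/|BC| = (0.6381,0.7700); ey = (-0.7700,0.6381)
P = B + -1.72·ex + -1.06·ey = (-1.0948,-3.8278)

-1.09 -3.83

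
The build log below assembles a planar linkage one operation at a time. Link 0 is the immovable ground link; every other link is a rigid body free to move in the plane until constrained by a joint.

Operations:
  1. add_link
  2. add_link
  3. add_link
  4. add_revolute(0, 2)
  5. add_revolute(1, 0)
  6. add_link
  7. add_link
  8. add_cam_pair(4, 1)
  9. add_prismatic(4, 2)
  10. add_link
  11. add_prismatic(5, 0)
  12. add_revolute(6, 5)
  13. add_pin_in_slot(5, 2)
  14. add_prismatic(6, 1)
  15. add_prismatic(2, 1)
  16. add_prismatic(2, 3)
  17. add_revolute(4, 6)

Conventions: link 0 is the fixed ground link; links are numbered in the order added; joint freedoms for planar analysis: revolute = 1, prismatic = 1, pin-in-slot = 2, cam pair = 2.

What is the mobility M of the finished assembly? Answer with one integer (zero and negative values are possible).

L=1 J1=0 J2=0
add link → L=2 J1=0 J2=0
add link → L=3 J1=0 J2=0
add link → L=4 J1=0 J2=0
R@0,2 dof=1 J1 → L=4 J1=1 J2=0
R@1,0 dof=1 J1 → L=4 J1=2 J2=0
add link → L=5 J1=2 J2=0
add link → L=6 J1=2 J2=0
C@4,1 dof=2 J2 → L=6 J1=2 J2=1
P@4,2 dof=1 J1 → L=6 J1=3 J2=1
add link → L=7 J1=3 J2=1
P@5,0 dof=1 J1 → L=7 J1=4 J2=1
R@6,5 dof=1 J1 → L=7 J1=5 J2=1
PS@5,2 dof=2 J2 → L=7 J1=5 J2=2
P@6,1 dof=1 J1 → L=7 J1=6 J2=2
P@2,1 dof=1 J1 → L=7 J1=7 J2=2
P@2,3 dof=1 J1 → L=7 J1=8 J2=2
R@4,6 dof=1 J1 → L=7 J1=9 J2=2
M=3(L−1)−2J1−J2=3·6−2·9−2=-2

M = -2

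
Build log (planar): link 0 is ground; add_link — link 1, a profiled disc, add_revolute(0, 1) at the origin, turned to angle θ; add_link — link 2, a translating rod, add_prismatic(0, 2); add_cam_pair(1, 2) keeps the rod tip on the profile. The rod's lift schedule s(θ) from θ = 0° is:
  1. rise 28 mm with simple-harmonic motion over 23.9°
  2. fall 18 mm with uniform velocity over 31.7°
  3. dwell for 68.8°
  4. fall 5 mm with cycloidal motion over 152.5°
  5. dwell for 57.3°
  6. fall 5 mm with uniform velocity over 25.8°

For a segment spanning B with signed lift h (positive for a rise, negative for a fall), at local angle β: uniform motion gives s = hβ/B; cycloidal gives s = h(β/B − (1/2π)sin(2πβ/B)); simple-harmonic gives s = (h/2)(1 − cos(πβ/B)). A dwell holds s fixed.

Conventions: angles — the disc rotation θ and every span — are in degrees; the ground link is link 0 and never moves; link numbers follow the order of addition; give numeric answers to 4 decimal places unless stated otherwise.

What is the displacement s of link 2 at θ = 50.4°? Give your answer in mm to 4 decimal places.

seg 1 [0°–23.9°] simple-harmonic, h=28: full span → s += 28 → s = 28.0000
seg 2 [23.9°–55.6°] uniform, h=-18: θ=50.4° here. β=26.5, B=31.7. -18·26.5/31.7 = -15.0473 → s = 12.9527

12.9527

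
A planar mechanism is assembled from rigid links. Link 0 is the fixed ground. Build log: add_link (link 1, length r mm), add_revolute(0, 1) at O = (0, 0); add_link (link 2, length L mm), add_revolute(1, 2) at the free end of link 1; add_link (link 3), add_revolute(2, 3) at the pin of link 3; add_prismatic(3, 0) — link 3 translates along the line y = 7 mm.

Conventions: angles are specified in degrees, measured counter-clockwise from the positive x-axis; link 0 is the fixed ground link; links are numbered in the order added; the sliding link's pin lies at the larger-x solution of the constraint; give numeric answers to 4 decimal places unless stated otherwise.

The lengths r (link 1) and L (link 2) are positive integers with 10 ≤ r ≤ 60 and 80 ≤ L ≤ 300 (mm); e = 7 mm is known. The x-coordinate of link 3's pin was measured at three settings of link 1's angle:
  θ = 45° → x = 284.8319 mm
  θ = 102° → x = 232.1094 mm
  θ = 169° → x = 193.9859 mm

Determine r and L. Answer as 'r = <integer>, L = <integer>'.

constraint per measurement: (x − r cos θ)² + (r sin θ − e)² = L²
subtracting the θ₁ and θ₂ equations cancels the r² and L² terms:
r = (x₁² − x₂²) / (2[(x₁cos θ₁ + e sin θ₁) − (x₂cos θ₂ + e sin θ₂)]) = 55.0000 → r = 55
L² = (x₁ − r cos θ₁)² + (r sin θ₁ − e)² = 61504.0166 → L = 248.0000 → L = 248
check at θ₃=169°: x = 193.9859 (printed 193.9859) ✓

r = 55, L = 248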